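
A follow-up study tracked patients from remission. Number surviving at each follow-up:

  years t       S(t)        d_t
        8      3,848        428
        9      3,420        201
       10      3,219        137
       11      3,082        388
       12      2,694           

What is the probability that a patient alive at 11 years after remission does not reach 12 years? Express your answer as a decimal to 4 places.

P(die before 12 | alive at 11) = 1 − S(12)/S(11) = 1 − 2,694/3,082 = (388)/3,082 = 0.125892.

0.1259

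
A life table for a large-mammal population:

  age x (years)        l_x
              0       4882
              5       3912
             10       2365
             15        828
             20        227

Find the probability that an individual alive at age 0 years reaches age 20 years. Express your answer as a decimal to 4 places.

The conditional survival probability is l_20/l_0 = 227/4882 = 0.046497.

0.0465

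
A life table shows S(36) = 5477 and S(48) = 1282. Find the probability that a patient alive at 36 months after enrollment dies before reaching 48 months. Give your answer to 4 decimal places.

P(die before 48 | alive at 36) = 1 − S(48)/S(36) = 1 − 1282/5477 = (4195)/5477 = 0.765930.

0.7659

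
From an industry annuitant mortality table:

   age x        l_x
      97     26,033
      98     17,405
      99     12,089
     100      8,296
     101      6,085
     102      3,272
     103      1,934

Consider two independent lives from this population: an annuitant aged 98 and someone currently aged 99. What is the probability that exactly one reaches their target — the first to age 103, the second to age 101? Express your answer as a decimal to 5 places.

p₁ = l_103/l_98 = 1,934/17,405 = 0.111117; p₂ = l_101/l_99 = 6,085/12,089 = 0.503350.
P(exactly one) = p₁(1−p₂) + (1−p₁)p₂ = 0.055186 + 0.447419 = 0.502606.

0.50261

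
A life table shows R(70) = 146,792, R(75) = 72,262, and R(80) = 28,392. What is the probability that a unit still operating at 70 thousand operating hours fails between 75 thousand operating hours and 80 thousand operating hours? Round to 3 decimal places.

0.299

This is the probability of reaching 75 but not 80, conditional on being operational at 70: (R(75) − R(80)) / R(70).
= (72,262 − 28,392) / 146,792 = 43,870 / 146,792 = 0.298858.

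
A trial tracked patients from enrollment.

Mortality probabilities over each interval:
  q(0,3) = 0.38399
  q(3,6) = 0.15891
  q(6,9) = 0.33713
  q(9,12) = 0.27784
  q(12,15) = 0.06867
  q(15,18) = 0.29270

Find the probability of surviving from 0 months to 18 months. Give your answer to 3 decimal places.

0.163

Chaining the interval survival probabilities: (1 − 0.38399) × (1 − 0.15891) × (1 − 0.33713) × (1 − 0.27784) × (1 − 0.06867) × (1 − 0.29270).
= 0.61601 × 0.84109 × 0.66287 × 0.72216 × 0.93133 × 0.70730 = 0.163380.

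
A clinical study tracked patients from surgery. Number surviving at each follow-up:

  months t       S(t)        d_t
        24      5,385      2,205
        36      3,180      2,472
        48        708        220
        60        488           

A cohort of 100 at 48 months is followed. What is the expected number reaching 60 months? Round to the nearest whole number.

The relevant probability is 488/708 = 0.689266.
Expected number = 100 × 0.689266 = 69.

69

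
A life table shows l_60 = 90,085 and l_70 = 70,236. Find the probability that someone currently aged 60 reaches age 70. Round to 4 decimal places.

0.7797

The conditional survival probability is l_70/l_60 = 70,236/90,085 = 0.779664.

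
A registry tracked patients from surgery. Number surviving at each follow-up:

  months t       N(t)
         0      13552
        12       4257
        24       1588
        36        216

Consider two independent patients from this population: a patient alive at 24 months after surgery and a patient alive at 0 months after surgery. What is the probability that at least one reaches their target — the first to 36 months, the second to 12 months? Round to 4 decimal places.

0.4074

p₁ = N(36)/N(24) = 216/1588 = 0.136020; p₂ = N(12)/N(0) = 4257/13552 = 0.314123.
P(at least one) = 1 − (1−p₁)(1−p₂) = 1 − 0.863980 × 0.685877 = 0.407416.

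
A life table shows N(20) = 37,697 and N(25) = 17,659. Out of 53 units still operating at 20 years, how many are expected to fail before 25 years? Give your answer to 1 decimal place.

28.2

The relevant probability is 1 − 17,659/37,697 = 0.531554.
Expected number = 53 × 0.531554 = 28.2.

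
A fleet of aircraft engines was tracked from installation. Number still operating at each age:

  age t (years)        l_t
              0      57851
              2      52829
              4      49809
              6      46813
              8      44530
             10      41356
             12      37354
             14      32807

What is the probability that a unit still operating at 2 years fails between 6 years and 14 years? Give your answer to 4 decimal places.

This is the probability of reaching 6 but not 14, conditional on being operational at 2: (l_6 − l_14) / l_2.
= (46813 − 32807) / 52829 = 14006 / 52829 = 0.265120.

0.2651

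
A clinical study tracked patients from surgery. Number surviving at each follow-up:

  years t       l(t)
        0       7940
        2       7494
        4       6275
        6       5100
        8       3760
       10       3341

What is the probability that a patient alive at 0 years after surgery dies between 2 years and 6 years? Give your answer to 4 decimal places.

This is the probability of reaching 2 but not 6, conditional on being alive at 0: (l(2) − l(6)) / l(0).
= (7494 − 5100) / 7940 = 2394 / 7940 = 0.301511.

0.3015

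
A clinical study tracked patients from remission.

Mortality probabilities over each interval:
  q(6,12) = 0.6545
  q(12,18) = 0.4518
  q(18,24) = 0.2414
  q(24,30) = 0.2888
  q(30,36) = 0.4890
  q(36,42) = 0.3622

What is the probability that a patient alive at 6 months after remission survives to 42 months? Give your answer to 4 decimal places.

0.0333

The overall survival probability is (1 − 0.6545) × (1 − 0.4518) × (1 − 0.2414) × (1 − 0.2888) × (1 − 0.4890) × (1 − 0.3622).
= 0.3455 × 0.5482 × 0.7586 × 0.7112 × 0.5110 × 0.6378 = 0.033304.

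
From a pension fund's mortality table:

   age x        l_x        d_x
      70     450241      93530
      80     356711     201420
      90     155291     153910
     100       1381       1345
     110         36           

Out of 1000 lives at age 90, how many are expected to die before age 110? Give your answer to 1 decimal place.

The relevant probability is 1 − 36/155291 = 0.999768.
Expected number = 1000 × 0.999768 = 999.8.

999.8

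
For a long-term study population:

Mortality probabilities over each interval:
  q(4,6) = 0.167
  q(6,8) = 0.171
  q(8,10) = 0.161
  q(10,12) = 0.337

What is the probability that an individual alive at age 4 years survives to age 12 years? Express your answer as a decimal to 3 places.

P(survive 4→12) = (1 − 0.167) × (1 − 0.171) × (1 − 0.161) × (1 − 0.337).
= 0.833 × 0.829 × 0.839 × 0.663 = 0.384127.

0.384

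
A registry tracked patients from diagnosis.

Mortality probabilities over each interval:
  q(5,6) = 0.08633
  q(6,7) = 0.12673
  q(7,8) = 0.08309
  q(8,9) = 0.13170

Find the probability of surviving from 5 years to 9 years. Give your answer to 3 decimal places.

P(survive 5→9) = (1 − 0.08633) × (1 − 0.12673) × (1 − 0.08309) × (1 − 0.13170).
= 0.91367 × 0.87327 × 0.91691 × 0.86830 = 0.635235.

0.635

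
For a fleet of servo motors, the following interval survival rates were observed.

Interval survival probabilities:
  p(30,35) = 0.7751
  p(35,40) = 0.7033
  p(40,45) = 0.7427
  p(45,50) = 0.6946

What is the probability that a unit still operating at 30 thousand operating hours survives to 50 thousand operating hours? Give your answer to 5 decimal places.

P(survive 30→50) = 0.7751 × 0.7033 × 0.7427 × 0.6946.
= 0.281220.

0.28122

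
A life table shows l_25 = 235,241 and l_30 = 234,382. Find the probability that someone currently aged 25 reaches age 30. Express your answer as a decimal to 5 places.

0.99635

We want 5p25 = l_30/l_25.
The conditional survival probability is l_30/l_25 = 234,382/235,241 = 0.996348.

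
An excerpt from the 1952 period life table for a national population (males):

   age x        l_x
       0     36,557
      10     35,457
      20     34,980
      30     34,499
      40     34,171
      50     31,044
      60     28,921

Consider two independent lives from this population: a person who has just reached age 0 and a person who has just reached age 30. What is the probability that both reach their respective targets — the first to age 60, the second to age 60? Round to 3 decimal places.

0.663

p₁ = l_60/l_0 = 28,921/36,557 = 0.791121; p₂ = l_60/l_30 = 28,921/34,499 = 0.838314.
P(both) = p₁ × p₂ = 0.791121 × 0.838314 = 0.663208.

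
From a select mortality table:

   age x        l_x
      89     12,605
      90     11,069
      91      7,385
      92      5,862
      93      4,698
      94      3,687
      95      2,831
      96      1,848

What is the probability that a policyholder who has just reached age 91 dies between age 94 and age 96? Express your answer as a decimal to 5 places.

0.24902

We want 3|2q91 = (l_94 − l_96)/l_91.
This is the probability of reaching 94 but not 96, conditional on being alive at 91: (l_94 − l_96) / l_91.
= (3,687 − 1,848) / 7,385 = 1,839 / 7,385 = 0.249018.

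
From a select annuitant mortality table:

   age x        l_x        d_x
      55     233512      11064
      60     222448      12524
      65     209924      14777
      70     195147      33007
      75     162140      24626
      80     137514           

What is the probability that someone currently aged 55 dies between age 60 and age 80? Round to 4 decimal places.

0.3637

This is the probability of reaching 60 but not 80, conditional on being alive at 55: (l_60 − l_80) / l_55.
= (222448 − 137514) / 233512 = 84934 / 233512 = 0.363724.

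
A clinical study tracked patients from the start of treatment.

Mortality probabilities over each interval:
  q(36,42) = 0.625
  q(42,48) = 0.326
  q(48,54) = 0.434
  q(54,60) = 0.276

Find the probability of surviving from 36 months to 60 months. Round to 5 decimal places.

The overall survival probability is (1 − 0.625) × (1 − 0.326) × (1 − 0.434) × (1 − 0.276).
= 0.375 × 0.674 × 0.566 × 0.724 = 0.103573.

0.10357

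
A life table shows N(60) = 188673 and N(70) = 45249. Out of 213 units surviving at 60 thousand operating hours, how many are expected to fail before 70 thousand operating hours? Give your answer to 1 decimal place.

161.9

The relevant probability is 1 − 45249/188673 = 0.760172.
Expected number = 213 × 0.760172 = 161.9.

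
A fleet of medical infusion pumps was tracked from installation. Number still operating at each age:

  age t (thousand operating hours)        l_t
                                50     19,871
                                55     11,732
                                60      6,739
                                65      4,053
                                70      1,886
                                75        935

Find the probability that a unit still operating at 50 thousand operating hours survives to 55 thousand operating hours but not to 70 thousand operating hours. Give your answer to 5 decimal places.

0.49550

This is the probability of reaching 55 but not 70, conditional on being operational at 50: (l_55 − l_70) / l_50.
= (11,732 − 1,886) / 19,871 = 9,846 / 19,871 = 0.495496.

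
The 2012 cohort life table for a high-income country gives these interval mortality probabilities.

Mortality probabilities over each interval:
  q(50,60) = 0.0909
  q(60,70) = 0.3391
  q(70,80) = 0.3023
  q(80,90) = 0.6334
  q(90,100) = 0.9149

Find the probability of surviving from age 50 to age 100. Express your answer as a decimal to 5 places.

The overall survival probability is (1 − 0.0909) × (1 − 0.3391) × (1 − 0.3023) × (1 − 0.6334) × (1 − 0.9149).
= 0.9091 × 0.6609 × 0.6977 × 0.3666 × 0.0851 = 0.013078.

0.01308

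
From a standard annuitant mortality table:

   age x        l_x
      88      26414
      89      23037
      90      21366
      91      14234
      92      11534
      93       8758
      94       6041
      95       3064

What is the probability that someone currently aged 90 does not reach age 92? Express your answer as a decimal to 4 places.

P(die before 92 | alive at 90) = 1 − l_92/l_90 = 1 − 11534/21366 = (9832)/21366 = 0.460170.

0.4602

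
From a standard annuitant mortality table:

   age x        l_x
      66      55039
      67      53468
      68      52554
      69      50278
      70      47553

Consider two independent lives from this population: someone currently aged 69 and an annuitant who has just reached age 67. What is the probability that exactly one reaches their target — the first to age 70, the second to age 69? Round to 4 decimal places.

p₁ = l_70/l_69 = 47553/50278 = 0.945801; p₂ = l_69/l_67 = 50278/53468 = 0.940338.
P(exactly one) = p₁(1−p₂) + (1−p₁)p₂ = 0.056428 + 0.050965 = 0.107394.

0.1074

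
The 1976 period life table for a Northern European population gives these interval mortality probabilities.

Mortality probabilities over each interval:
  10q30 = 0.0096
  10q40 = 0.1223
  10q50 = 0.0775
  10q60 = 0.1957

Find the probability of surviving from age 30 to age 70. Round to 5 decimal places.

0.64497

The overall survival probability is (1 − 0.0096) × (1 − 0.1223) × (1 − 0.0775) × (1 − 0.1957).
= 0.9904 × 0.8777 × 0.9225 × 0.8043 = 0.644972.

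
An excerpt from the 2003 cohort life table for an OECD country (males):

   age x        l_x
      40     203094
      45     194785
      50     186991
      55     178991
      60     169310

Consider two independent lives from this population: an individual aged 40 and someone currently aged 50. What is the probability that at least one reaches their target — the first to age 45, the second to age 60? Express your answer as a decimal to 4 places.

0.9961

p₁ = l_45/l_40 = 194785/203094 = 0.959088; p₂ = l_60/l_50 = 169310/186991 = 0.905445.
P(at least one) = 1 − (1−p₁)(1−p₂) = 1 − 0.040912 × 0.094555 = 0.996132.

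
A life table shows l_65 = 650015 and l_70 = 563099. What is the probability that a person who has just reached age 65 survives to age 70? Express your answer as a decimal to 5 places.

The conditional survival probability is l_70/l_65 = 563099/650015 = 0.866286.

0.86629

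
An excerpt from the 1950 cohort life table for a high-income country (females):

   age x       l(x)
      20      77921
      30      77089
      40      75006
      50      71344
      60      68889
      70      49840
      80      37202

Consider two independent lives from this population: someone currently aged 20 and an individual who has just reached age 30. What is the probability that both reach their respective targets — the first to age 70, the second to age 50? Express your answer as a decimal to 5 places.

0.59195

p₁ = l(70)/l(20) = 49840/77921 = 0.639622; p₂ = l(50)/l(30) = 71344/77089 = 0.925476.
P(both) = p₁ × p₂ = 0.639622 × 0.925476 = 0.591955.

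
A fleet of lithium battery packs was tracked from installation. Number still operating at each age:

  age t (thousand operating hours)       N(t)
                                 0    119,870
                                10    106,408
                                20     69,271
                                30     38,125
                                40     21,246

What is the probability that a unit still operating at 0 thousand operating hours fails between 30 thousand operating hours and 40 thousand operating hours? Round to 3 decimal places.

0.141

This is the probability of reaching 30 but not 40, conditional on being operational at 0: (N(30) − N(40)) / N(0).
= (38,125 − 21,246) / 119,870 = 16,879 / 119,870 = 0.140811.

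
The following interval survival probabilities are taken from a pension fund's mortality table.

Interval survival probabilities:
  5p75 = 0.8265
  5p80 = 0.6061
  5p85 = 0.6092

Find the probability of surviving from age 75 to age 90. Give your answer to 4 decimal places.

Chaining the interval survival probabilities: 0.8265 × 0.6061 × 0.6092.
= 0.305174.

0.3052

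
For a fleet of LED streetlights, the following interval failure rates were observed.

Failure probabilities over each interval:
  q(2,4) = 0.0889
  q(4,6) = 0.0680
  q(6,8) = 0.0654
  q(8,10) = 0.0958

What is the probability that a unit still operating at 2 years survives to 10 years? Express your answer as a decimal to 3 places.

Survival from 2 to 10 is the product of surviving each interval: (1 − 0.0889) × (1 − 0.0680) × (1 − 0.0654) × (1 − 0.0958).
= 0.9111 × 0.9320 × 0.9346 × 0.9042 = 0.717583.

0.718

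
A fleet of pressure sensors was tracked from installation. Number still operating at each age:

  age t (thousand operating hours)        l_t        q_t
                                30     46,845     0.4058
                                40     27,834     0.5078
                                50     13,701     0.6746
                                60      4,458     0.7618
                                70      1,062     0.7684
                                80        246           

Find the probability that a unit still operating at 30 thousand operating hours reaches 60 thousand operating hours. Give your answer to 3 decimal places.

0.095

The conditional survival probability is l_60/l_30 = 4,458/46,845 = 0.095165.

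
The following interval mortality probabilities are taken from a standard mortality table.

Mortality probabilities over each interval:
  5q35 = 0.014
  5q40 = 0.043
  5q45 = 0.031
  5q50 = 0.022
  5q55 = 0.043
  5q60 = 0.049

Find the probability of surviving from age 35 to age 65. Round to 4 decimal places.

0.8138

Survival from 35 to 65 is the product of surviving each interval: (1 − 0.014) × (1 − 0.043) × (1 − 0.031) × (1 − 0.022) × (1 − 0.043) × (1 − 0.049).
= 0.986 × 0.957 × 0.969 × 0.978 × 0.957 × 0.951 = 0.813849.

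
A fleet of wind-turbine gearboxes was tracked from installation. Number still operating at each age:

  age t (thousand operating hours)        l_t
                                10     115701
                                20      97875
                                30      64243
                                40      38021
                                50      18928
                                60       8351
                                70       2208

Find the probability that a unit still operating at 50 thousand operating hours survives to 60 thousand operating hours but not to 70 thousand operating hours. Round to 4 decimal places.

This is the probability of reaching 60 but not 70, conditional on being operational at 50: (l_60 − l_70) / l_50.
= (8351 − 2208) / 18928 = 6143 / 18928 = 0.324546.

0.3245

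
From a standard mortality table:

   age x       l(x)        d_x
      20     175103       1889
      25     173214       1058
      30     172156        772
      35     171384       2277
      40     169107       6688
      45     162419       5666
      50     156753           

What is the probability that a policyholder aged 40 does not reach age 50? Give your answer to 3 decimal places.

0.073

P(die before 50 | alive at 40) = 1 − l(50)/l(40) = 1 − 156753/169107 = (12354)/169107 = 0.073054.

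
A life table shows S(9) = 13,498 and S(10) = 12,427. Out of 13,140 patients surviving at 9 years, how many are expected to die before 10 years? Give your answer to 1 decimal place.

1042.6

The relevant probability is 1 − 12,427/13,498 = 0.079345.
Expected number = 13,140 × 0.079345 = 1042.6.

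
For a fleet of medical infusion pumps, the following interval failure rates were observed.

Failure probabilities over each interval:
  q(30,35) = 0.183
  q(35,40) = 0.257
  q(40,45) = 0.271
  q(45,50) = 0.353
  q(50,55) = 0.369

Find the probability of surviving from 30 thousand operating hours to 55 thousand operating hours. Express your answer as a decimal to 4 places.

Chaining the interval survival probabilities: (1 − 0.183) × (1 − 0.257) × (1 − 0.271) × (1 − 0.353) × (1 − 0.369).
= 0.817 × 0.743 × 0.729 × 0.647 × 0.631 = 0.180664.

0.1807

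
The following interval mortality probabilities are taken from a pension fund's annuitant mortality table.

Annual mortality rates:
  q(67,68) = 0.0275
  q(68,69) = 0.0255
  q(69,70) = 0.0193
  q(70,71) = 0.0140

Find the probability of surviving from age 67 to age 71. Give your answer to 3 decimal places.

0.916

P(survive 67→71) = (1 − 0.0275) × (1 − 0.0255) × (1 − 0.0193) × (1 − 0.0140).
= 0.9725 × 0.9745 × 0.9807 × 0.9860 = 0.916399.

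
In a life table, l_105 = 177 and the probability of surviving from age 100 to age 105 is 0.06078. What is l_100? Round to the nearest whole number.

2912

l_100 = l_105 / p = 177 / 0.06078 = 2912.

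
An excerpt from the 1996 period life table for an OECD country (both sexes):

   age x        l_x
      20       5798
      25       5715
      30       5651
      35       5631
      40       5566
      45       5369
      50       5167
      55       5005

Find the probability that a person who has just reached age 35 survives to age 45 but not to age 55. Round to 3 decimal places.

This is the probability of reaching 45 but not 55, conditional on being alive at 35: (l_45 − l_55) / l_35.
= (5369 − 5005) / 5631 = 364 / 5631 = 0.064642.

0.065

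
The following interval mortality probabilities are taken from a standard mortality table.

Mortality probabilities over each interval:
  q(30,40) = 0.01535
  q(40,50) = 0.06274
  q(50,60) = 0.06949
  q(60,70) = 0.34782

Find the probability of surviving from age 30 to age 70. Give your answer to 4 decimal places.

Survival from 30 to 70 is the product of surviving each interval: (1 − 0.01535) × (1 − 0.06274) × (1 − 0.06949) × (1 − 0.34782).
= 0.98465 × 0.93726 × 0.93051 × 0.65218 = 0.560055.

0.5601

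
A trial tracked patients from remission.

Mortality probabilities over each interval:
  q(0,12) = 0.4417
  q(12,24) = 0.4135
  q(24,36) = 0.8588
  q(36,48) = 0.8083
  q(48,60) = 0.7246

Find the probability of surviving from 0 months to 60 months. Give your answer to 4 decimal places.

0.0024

Chaining the interval survival probabilities: (1 − 0.4417) × (1 − 0.4135) × (1 − 0.8588) × (1 − 0.8083) × (1 − 0.7246).
= 0.5583 × 0.5865 × 0.1412 × 0.1917 × 0.2754 = 0.002441.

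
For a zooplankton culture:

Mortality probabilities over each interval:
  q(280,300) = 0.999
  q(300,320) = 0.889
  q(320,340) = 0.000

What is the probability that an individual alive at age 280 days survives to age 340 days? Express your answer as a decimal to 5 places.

0.00011

Survival from 280 to 340 is the product of surviving each interval: (1 − 0.999) × (1 − 0.889) × (1 − 0.000).
= 0.001 × 0.111 × 1.000 = 0.000111.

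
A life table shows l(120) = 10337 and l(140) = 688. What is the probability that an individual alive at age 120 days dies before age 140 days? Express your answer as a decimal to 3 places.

0.933

P(die before 140 | alive at 120) = 1 − l(140)/l(120) = 1 − 688/10337 = (9649)/10337 = 0.933443.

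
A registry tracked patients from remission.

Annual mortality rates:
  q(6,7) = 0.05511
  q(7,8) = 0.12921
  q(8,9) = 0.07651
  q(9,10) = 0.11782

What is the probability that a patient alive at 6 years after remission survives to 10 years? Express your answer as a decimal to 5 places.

0.67032

The overall survival probability is (1 − 0.05511) × (1 − 0.12921) × (1 − 0.07651) × (1 − 0.11782).
= 0.94489 × 0.87079 × 0.92349 × 0.88218 = 0.670323.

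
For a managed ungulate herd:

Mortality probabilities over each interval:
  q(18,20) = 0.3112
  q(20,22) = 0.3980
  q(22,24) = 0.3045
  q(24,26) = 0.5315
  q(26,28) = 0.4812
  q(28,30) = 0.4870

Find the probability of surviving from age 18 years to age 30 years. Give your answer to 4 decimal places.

0.0360

The overall survival probability is (1 − 0.3112) × (1 − 0.3980) × (1 − 0.3045) × (1 − 0.5315) × (1 − 0.4812) × (1 − 0.4870).
= 0.6888 × 0.6020 × 0.6955 × 0.4685 × 0.5188 × 0.5130 = 0.035960.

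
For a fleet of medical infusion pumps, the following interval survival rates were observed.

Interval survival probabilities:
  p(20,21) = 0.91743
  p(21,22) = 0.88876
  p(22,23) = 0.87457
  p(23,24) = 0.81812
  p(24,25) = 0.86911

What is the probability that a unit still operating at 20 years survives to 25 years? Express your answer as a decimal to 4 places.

Survival from 20 to 25 is the product of surviving each interval: 0.91743 × 0.88876 × 0.87457 × 0.81812 × 0.86911.
= 0.507042.

0.5070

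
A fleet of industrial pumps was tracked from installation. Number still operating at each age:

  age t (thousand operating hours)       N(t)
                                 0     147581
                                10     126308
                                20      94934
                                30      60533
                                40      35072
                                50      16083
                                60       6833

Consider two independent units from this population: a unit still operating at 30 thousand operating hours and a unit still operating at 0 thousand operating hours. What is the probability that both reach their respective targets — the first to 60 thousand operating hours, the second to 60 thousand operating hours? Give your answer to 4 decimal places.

p₁ = N(60)/N(30) = 6833/60533 = 0.112881; p₂ = N(60)/N(0) = 6833/147581 = 0.046300.
P(both) = p₁ × p₂ = 0.112881 × 0.046300 = 0.005226.

0.0052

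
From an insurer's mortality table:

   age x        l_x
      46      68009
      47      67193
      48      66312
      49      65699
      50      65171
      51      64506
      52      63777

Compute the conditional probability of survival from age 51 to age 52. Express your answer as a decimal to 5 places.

0.98870

We want 1p51 = l_52/l_51.
The conditional survival probability is l_52/l_51 = 63777/64506 = 0.988699.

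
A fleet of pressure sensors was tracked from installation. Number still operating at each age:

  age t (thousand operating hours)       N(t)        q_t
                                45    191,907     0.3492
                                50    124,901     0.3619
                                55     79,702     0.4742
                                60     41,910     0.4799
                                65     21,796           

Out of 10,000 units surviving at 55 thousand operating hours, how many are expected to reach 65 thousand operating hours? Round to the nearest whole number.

The relevant probability is 21,796/79,702 = 0.273469.
Expected number = 10,000 × 0.273469 = 2735.

2735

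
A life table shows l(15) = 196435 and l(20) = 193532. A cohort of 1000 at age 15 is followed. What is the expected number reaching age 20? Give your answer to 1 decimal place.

The relevant probability is 193532/196435 = 0.985222.
Expected number = 1000 × 0.985222 = 985.2.

985.2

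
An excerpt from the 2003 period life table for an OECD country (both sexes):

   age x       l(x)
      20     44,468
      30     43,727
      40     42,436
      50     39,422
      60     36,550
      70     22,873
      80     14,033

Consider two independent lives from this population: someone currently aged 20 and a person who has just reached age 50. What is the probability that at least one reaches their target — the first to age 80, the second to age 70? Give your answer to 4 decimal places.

p₁ = l(80)/l(20) = 14,033/44,468 = 0.315575; p₂ = l(70)/l(50) = 22,873/39,422 = 0.580209.
P(at least one) = 1 − (1−p₁)(1−p₂) = 1 − 0.684425 × 0.419791 = 0.712685.

0.7127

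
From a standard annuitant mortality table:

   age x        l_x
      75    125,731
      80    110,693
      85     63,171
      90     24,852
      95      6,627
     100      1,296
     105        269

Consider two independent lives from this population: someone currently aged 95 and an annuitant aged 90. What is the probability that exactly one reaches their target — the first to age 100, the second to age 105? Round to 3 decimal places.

0.202

p₁ = l_100/l_95 = 1,296/6,627 = 0.195564; p₂ = l_105/l_90 = 269/24,852 = 0.010824.
P(exactly one) = p₁(1−p₂) + (1−p₁)p₂ = 0.193447 + 0.008707 = 0.202154.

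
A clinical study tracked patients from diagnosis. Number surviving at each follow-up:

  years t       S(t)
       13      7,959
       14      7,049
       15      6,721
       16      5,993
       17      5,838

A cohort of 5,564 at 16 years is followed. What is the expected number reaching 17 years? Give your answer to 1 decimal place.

The relevant probability is 5,838/5,993 = 0.974136.
Expected number = 5,564 × 0.974136 = 5420.1.

5420.1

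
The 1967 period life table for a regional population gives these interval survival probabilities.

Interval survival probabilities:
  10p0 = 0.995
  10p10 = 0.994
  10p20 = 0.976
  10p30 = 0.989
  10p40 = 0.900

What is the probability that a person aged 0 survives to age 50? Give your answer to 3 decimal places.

0.859

50p0 = 0.995 × 0.994 × 0.976 × 0.989 × 0.900.
= 0.859208.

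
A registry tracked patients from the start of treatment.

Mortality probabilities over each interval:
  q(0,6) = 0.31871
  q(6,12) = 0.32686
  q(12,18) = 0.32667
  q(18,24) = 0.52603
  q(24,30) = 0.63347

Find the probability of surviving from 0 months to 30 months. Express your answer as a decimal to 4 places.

Chaining the interval survival probabilities: (1 − 0.31871) × (1 − 0.32686) × (1 − 0.32667) × (1 − 0.52603) × (1 − 0.63347).
= 0.68129 × 0.67314 × 0.67333 × 0.47397 × 0.36653 = 0.053645.

0.0536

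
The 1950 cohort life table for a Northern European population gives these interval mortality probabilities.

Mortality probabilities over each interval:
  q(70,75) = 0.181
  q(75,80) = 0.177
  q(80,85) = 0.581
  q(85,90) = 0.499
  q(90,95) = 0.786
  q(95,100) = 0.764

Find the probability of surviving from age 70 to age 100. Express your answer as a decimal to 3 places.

The overall survival probability is (1 − 0.181) × (1 − 0.177) × (1 − 0.581) × (1 − 0.499) × (1 − 0.786) × (1 − 0.764).
= 0.819 × 0.823 × 0.419 × 0.501 × 0.214 × 0.236 = 0.007146.

0.007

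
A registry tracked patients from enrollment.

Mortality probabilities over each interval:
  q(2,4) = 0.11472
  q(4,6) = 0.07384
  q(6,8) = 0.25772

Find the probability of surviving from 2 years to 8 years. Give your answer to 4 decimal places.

0.6086

Chaining the interval survival probabilities: (1 − 0.11472) × (1 − 0.07384) × (1 − 0.25772).
= 0.88528 × 0.92616 × 0.74228 = 0.608603.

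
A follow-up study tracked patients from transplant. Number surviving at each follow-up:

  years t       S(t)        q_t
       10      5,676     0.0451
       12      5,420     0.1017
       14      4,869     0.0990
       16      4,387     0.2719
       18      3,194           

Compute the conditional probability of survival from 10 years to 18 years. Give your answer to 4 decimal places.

0.5627

The conditional survival probability is S(18)/S(10) = 3,194/5,676 = 0.562720.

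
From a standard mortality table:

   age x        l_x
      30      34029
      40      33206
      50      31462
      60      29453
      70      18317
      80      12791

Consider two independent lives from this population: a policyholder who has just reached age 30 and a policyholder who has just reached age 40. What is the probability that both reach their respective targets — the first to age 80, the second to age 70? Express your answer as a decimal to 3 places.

0.207

p₁ = l_80/l_30 = 12791/34029 = 0.375885; p₂ = l_70/l_40 = 18317/33206 = 0.551617.
P(both) = p₁ × p₂ = 0.375885 × 0.551617 = 0.207345.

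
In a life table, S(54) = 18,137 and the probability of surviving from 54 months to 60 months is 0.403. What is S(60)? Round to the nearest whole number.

S(60) = S(54) × p = 18,137 × 0.403 = 7309.

7309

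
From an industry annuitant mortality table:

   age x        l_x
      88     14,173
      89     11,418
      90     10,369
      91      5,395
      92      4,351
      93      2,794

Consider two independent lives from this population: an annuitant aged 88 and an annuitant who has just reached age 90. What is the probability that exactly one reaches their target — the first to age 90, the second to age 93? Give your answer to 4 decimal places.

0.6068

p₁ = l_90/l_88 = 10,369/14,173 = 0.731602; p₂ = l_93/l_90 = 2,794/10,369 = 0.269457.
P(exactly one) = p₁(1−p₂) + (1−p₁)p₂ = 0.534467 + 0.072322 = 0.606788.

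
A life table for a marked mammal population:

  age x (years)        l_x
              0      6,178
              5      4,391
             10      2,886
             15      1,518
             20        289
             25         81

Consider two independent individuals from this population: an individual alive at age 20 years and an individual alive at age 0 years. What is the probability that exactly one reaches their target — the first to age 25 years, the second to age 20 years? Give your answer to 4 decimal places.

p₁ = l_25/l_20 = 81/289 = 0.280277; p₂ = l_20/l_0 = 289/6,178 = 0.046779.
P(exactly one) = p₁(1−p₂) + (1−p₁)p₂ = 0.267166 + 0.033668 = 0.300834.

0.3008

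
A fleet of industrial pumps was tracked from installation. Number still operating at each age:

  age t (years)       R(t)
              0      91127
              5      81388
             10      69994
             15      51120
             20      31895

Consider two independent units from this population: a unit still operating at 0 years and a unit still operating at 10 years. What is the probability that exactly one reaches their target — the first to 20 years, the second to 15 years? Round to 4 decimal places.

0.5691

p₁ = R(20)/R(0) = 31895/91127 = 0.350006; p₂ = R(15)/R(10) = 51120/69994 = 0.730348.
P(exactly one) = p₁(1−p₂) + (1−p₁)p₂ = 0.094380 + 0.474722 = 0.569102.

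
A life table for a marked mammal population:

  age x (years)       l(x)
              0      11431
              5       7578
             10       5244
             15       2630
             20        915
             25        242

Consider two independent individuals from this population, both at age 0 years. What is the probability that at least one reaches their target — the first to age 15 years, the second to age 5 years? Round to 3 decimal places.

0.740

p₁ = l(15)/l(0) = 2630/11431 = 0.230076; p₂ = l(5)/l(0) = 7578/11431 = 0.662934.
P(at least one) = 1 − (1−p₁)(1−p₂) = 1 − 0.769924 × 0.337066 = 0.740485.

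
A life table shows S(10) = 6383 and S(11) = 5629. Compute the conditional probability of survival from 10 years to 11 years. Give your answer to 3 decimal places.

The conditional survival probability is S(11)/S(10) = 5629/6383 = 0.881874.

0.882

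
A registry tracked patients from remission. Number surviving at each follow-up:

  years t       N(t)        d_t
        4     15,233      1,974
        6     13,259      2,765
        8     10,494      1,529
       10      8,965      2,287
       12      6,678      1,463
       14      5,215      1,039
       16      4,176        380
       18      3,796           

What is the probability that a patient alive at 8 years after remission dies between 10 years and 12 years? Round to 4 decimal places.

This is the probability of reaching 10 but not 12, conditional on being alive at 8: (N(10) − N(12)) / N(8).
= (8,965 − 6,678) / 10,494 = 2,287 / 10,494 = 0.217934.

0.2179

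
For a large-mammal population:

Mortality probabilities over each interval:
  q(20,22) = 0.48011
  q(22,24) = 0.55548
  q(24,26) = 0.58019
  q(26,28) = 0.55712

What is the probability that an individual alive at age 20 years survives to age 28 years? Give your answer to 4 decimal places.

P(survive 20→28) = (1 − 0.48011) × (1 − 0.55548) × (1 − 0.58019) × (1 − 0.55712).
= 0.51989 × 0.44452 × 0.41981 × 0.44288 = 0.042968.

0.0430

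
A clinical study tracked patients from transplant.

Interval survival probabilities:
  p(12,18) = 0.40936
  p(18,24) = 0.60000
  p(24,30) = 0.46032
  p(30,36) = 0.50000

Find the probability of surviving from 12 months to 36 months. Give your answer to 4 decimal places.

0.0565

Chaining the interval survival probabilities: 0.40936 × 0.60000 × 0.46032 × 0.50000.
= 0.056531.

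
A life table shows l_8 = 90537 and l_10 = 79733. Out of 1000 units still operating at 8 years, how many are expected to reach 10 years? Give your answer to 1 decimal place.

880.7

The relevant probability is 79733/90537 = 0.880668.
Expected number = 1000 × 0.880668 = 880.7.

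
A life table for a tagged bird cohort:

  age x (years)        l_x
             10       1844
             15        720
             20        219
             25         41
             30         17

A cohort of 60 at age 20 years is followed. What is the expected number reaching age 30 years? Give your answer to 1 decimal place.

The relevant probability is 17/219 = 0.077626.
Expected number = 60 × 0.077626 = 4.7.

4.7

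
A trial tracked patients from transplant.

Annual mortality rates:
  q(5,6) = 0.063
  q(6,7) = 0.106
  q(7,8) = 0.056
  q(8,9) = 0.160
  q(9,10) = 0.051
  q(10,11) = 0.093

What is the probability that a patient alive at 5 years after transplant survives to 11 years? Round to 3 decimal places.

The overall survival probability is (1 − 0.063) × (1 − 0.106) × (1 − 0.056) × (1 − 0.160) × (1 − 0.051) × (1 − 0.093).
= 0.937 × 0.894 × 0.944 × 0.840 × 0.949 × 0.907 = 0.571744.

0.572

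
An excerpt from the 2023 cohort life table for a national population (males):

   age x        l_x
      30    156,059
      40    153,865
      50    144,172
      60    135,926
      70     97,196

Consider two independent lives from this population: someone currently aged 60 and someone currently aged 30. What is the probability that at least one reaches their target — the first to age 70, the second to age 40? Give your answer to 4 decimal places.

p₁ = l_70/l_60 = 97,196/135,926 = 0.715066; p₂ = l_40/l_30 = 153,865/156,059 = 0.985941.
P(at least one) = 1 − (1−p₁)(1−p₂) = 1 − 0.284934 × 0.014059 = 0.995994.

0.9960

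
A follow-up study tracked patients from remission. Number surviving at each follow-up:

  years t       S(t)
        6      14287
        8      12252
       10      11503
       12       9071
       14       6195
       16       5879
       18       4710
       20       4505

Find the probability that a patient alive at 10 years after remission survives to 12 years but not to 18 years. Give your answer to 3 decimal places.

0.379

This is the probability of reaching 12 but not 18, conditional on being alive at 10: (S(12) − S(18)) / S(10).
= (9071 − 4710) / 11503 = 4361 / 11503 = 0.379118.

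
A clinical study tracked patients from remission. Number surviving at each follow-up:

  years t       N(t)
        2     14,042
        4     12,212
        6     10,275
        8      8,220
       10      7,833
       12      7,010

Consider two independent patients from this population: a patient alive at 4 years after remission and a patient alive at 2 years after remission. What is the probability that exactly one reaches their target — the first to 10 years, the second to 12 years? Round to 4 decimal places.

0.5002

p₁ = N(10)/N(4) = 7,833/12,212 = 0.641418; p₂ = N(12)/N(2) = 7,010/14,042 = 0.499217.
P(exactly one) = p₁(1−p₂) + (1−p₁)p₂ = 0.321211 + 0.179010 = 0.500221.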